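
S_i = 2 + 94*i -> [2, 96, 190, 284, 378]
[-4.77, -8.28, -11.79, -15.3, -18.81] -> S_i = -4.77 + -3.51*i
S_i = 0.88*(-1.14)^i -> [0.88, -1.0, 1.14, -1.3, 1.49]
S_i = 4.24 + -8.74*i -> [4.24, -4.5, -13.24, -21.98, -30.72]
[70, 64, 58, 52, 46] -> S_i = 70 + -6*i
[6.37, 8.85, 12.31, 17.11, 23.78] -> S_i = 6.37*1.39^i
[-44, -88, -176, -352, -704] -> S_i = -44*2^i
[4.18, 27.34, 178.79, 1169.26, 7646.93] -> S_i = 4.18*6.54^i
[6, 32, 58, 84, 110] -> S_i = 6 + 26*i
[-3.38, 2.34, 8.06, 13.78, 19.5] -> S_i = -3.38 + 5.72*i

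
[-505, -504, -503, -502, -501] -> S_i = -505 + 1*i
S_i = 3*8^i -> [3, 24, 192, 1536, 12288]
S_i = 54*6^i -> [54, 324, 1944, 11664, 69984]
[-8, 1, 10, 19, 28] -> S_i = -8 + 9*i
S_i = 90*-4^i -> [90, -360, 1440, -5760, 23040]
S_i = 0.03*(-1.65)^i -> [0.03, -0.05, 0.08, -0.13, 0.22]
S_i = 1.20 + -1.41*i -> [1.2, -0.21, -1.62, -3.03, -4.44]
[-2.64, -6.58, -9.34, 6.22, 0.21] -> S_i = Random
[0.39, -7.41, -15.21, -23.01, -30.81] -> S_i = 0.39 + -7.80*i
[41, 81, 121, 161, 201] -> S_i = 41 + 40*i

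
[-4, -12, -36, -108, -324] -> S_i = -4*3^i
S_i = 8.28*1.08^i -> [8.28, 8.94, 9.66, 10.43, 11.26]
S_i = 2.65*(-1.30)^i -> [2.65, -3.44, 4.48, -5.82, 7.57]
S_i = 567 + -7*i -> [567, 560, 553, 546, 539]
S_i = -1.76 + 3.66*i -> [-1.76, 1.9, 5.56, 9.22, 12.88]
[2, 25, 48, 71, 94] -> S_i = 2 + 23*i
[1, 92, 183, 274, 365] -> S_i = 1 + 91*i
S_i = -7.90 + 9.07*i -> [-7.9, 1.17, 10.24, 19.31, 28.38]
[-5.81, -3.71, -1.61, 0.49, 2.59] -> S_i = -5.81 + 2.10*i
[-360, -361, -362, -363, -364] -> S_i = -360 + -1*i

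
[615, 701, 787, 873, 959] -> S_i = 615 + 86*i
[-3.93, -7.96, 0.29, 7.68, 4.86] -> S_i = Random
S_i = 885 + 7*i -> [885, 892, 899, 906, 913]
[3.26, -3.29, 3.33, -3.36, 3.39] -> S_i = 3.26*(-1.01)^i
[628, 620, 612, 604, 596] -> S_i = 628 + -8*i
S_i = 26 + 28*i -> [26, 54, 82, 110, 138]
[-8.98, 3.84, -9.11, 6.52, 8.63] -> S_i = Random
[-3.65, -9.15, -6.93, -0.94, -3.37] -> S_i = Random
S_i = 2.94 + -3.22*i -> [2.94, -0.28, -3.5, -6.72, -9.94]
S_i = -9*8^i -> [-9, -72, -576, -4608, -36864]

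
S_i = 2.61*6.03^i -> [2.61, 15.74, 94.9, 572.26, 3450.72]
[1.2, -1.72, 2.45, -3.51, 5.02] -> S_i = 1.20*(-1.43)^i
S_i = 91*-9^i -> [91, -819, 7371, -66339, 597051]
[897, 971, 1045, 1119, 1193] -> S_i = 897 + 74*i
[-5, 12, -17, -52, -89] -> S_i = Random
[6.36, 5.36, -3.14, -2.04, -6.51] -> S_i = Random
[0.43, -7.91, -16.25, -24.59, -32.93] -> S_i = 0.43 + -8.34*i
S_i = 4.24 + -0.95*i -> [4.24, 3.29, 2.34, 1.39, 0.44]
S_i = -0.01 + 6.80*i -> [-0.01, 6.79, 13.59, 20.39, 27.19]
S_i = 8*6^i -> [8, 48, 288, 1728, 10368]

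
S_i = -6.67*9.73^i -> [-6.67, -64.9, -631.47, -6144.19, -59782.93]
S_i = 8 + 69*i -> [8, 77, 146, 215, 284]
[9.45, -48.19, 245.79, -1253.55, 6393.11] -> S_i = 9.45*(-5.10)^i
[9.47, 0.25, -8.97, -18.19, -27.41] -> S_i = 9.47 + -9.22*i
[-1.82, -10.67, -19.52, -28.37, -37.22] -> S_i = -1.82 + -8.85*i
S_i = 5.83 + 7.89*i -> [5.83, 13.72, 21.61, 29.5, 37.39]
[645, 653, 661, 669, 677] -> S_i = 645 + 8*i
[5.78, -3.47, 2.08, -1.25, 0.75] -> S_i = 5.78*(-0.60)^i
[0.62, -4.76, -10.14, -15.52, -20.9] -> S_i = 0.62 + -5.38*i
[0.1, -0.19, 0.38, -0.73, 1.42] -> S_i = 0.10*(-1.94)^i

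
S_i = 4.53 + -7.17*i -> [4.53, -2.64, -9.81, -16.98, -24.15]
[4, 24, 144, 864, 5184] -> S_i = 4*6^i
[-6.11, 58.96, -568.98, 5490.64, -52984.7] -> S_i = -6.11*(-9.65)^i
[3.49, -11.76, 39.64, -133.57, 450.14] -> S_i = 3.49*(-3.37)^i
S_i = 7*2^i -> [7, 14, 28, 56, 112]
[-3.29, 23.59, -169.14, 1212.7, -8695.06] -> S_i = -3.29*(-7.17)^i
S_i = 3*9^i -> [3, 27, 243, 2187, 19683]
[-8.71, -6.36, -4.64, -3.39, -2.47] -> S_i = -8.71*0.73^i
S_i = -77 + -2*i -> [-77, -79, -81, -83, -85]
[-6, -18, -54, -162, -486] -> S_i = -6*3^i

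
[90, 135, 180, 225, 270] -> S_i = 90 + 45*i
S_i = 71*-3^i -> [71, -213, 639, -1917, 5751]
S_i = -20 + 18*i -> [-20, -2, 16, 34, 52]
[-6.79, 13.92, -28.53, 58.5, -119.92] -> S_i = -6.79*(-2.05)^i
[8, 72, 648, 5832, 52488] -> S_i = 8*9^i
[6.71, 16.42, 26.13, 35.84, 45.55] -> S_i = 6.71 + 9.71*i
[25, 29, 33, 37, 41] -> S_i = 25 + 4*i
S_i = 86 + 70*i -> [86, 156, 226, 296, 366]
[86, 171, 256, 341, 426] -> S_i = 86 + 85*i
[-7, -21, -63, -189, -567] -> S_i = -7*3^i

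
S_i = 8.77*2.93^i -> [8.77, 25.7, 75.29, 220.6, 646.35]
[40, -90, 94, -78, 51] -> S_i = Random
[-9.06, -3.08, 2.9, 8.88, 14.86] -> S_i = -9.06 + 5.98*i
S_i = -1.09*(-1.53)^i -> [-1.09, 1.67, -2.55, 3.9, -5.97]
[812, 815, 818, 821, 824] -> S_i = 812 + 3*i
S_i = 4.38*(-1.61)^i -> [4.38, -7.05, 11.35, -18.28, 29.43]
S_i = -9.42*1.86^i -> [-9.42, -17.52, -32.59, -60.62, -112.75]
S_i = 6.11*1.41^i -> [6.11, 8.62, 12.15, 17.13, 24.15]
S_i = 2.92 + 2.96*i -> [2.92, 5.88, 8.84, 11.8, 14.76]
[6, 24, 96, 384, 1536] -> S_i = 6*4^i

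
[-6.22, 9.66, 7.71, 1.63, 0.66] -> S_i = Random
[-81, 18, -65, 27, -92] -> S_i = Random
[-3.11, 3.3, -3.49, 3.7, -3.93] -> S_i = -3.11*(-1.06)^i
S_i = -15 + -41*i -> [-15, -56, -97, -138, -179]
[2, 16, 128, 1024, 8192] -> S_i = 2*8^i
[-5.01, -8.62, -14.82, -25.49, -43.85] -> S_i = -5.01*1.72^i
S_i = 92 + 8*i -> [92, 100, 108, 116, 124]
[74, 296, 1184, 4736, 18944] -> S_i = 74*4^i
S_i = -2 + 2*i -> [-2, 0, 2, 4, 6]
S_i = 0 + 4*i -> [0, 4, 8, 12, 16]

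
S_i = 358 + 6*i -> [358, 364, 370, 376, 382]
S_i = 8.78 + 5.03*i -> [8.78, 13.81, 18.84, 23.87, 28.9]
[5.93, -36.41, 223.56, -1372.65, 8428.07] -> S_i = 5.93*(-6.14)^i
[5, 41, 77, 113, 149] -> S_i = 5 + 36*i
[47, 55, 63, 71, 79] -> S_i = 47 + 8*i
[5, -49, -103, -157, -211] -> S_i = 5 + -54*i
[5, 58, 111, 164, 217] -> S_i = 5 + 53*i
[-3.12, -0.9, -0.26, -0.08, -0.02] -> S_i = -3.12*0.29^i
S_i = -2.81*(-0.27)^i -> [-2.81, 0.76, -0.2, 0.06, -0.01]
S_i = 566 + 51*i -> [566, 617, 668, 719, 770]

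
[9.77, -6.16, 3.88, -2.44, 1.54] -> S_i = 9.77*(-0.63)^i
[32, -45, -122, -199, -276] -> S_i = 32 + -77*i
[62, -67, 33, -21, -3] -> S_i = Random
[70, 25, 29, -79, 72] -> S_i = Random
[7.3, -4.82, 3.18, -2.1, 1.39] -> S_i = 7.30*(-0.66)^i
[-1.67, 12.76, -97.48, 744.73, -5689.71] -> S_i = -1.67*(-7.64)^i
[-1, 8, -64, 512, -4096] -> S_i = -1*-8^i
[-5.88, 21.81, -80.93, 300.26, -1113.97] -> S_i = -5.88*(-3.71)^i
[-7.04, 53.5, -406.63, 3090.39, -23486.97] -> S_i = -7.04*(-7.60)^i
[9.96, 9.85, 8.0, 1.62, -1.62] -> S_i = Random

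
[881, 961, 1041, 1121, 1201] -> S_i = 881 + 80*i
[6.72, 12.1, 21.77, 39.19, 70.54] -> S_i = 6.72*1.80^i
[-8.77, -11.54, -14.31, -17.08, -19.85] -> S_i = -8.77 + -2.77*i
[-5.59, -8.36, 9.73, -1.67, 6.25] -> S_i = Random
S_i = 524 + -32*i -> [524, 492, 460, 428, 396]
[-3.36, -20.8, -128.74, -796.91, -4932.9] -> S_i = -3.36*6.19^i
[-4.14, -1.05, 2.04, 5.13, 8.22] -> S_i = -4.14 + 3.09*i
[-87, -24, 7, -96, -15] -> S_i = Random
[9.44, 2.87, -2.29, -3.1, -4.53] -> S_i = Random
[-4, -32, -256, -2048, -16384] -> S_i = -4*8^i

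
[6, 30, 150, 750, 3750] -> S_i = 6*5^i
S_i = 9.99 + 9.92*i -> [9.99, 19.91, 29.83, 39.75, 49.67]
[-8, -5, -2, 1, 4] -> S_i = -8 + 3*i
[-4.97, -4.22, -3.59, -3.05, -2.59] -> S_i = -4.97*0.85^i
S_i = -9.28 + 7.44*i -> [-9.28, -1.84, 5.6, 13.04, 20.48]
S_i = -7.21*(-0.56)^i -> [-7.21, 4.04, -2.26, 1.27, -0.71]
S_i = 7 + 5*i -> [7, 12, 17, 22, 27]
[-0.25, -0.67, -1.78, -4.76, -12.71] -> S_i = -0.25*2.67^i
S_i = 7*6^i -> [7, 42, 252, 1512, 9072]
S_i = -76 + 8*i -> [-76, -68, -60, -52, -44]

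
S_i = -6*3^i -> [-6, -18, -54, -162, -486]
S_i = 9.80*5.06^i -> [9.8, 49.59, 250.92, 1269.63, 6424.33]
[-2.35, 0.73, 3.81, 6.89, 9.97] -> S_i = -2.35 + 3.08*i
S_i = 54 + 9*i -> [54, 63, 72, 81, 90]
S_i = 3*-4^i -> [3, -12, 48, -192, 768]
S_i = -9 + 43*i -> [-9, 34, 77, 120, 163]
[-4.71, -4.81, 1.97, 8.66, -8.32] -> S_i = Random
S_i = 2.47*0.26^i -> [2.47, 0.64, 0.17, 0.04, 0.01]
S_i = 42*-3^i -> [42, -126, 378, -1134, 3402]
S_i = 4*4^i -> [4, 16, 64, 256, 1024]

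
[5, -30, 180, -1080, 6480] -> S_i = 5*-6^i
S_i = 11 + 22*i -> [11, 33, 55, 77, 99]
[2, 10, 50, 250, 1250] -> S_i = 2*5^i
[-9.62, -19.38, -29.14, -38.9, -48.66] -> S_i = -9.62 + -9.76*i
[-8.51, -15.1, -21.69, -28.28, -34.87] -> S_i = -8.51 + -6.59*i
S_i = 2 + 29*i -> [2, 31, 60, 89, 118]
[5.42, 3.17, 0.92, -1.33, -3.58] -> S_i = 5.42 + -2.25*i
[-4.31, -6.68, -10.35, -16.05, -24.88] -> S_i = -4.31*1.55^i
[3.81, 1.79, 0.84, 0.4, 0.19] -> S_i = 3.81*0.47^i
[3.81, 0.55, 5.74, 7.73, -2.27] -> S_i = Random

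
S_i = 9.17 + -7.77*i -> [9.17, 1.4, -6.37, -14.14, -21.91]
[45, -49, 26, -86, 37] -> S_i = Random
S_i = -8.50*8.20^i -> [-8.5, -69.7, -571.54, -4686.63, -38430.35]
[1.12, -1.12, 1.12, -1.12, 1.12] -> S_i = 1.12*(-1.00)^i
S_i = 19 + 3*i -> [19, 22, 25, 28, 31]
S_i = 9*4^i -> [9, 36, 144, 576, 2304]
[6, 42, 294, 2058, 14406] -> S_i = 6*7^i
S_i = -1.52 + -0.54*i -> [-1.52, -2.06, -2.6, -3.14, -3.68]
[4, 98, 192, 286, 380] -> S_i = 4 + 94*i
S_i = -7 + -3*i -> [-7, -10, -13, -16, -19]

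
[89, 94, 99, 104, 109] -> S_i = 89 + 5*i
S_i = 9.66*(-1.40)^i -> [9.66, -13.52, 18.93, -26.51, 37.11]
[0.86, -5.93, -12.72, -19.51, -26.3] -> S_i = 0.86 + -6.79*i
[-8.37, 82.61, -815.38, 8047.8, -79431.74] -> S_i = -8.37*(-9.87)^i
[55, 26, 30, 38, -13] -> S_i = Random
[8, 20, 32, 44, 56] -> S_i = 8 + 12*i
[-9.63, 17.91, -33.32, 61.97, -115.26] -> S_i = -9.63*(-1.86)^i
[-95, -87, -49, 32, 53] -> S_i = Random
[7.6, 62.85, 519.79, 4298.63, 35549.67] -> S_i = 7.60*8.27^i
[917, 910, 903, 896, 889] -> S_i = 917 + -7*i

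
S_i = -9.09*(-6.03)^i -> [-9.09, 54.81, -330.52, 1993.04, -12018.03]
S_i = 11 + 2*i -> [11, 13, 15, 17, 19]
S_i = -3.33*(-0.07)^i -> [-3.33, 0.23, -0.02, 0.0, -0.0]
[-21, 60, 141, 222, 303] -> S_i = -21 + 81*i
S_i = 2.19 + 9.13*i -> [2.19, 11.32, 20.45, 29.58, 38.71]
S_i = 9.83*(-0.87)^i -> [9.83, -8.55, 7.44, -6.47, 5.63]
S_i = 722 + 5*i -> [722, 727, 732, 737, 742]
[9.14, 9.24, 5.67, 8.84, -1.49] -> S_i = Random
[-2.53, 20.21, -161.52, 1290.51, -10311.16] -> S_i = -2.53*(-7.99)^i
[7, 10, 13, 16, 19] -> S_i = 7 + 3*i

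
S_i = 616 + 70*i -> [616, 686, 756, 826, 896]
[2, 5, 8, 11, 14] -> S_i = 2 + 3*i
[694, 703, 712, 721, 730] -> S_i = 694 + 9*i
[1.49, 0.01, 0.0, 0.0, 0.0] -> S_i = 1.49*0.01^i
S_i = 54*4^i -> [54, 216, 864, 3456, 13824]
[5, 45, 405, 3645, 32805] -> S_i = 5*9^i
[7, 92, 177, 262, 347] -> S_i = 7 + 85*i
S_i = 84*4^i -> [84, 336, 1344, 5376, 21504]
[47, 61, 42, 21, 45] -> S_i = Random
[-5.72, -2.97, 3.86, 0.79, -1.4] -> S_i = Random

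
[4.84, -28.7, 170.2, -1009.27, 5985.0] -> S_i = 4.84*(-5.93)^i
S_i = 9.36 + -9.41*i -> [9.36, -0.05, -9.46, -18.87, -28.28]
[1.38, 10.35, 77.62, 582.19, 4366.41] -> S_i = 1.38*7.50^i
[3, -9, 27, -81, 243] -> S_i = 3*-3^i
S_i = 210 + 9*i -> [210, 219, 228, 237, 246]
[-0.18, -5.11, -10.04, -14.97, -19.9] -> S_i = -0.18 + -4.93*i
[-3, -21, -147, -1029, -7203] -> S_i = -3*7^i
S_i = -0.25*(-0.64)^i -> [-0.25, 0.16, -0.1, 0.07, -0.04]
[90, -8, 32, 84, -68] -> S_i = Random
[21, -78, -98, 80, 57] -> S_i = Random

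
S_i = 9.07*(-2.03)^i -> [9.07, -18.41, 37.38, -75.87, 154.03]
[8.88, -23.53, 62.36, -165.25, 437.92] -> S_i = 8.88*(-2.65)^i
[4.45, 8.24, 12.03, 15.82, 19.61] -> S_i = 4.45 + 3.79*i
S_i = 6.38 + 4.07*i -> [6.38, 10.45, 14.52, 18.59, 22.66]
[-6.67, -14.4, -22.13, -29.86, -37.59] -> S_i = -6.67 + -7.73*i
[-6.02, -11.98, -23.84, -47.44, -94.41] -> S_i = -6.02*1.99^i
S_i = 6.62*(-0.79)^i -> [6.62, -5.23, 4.13, -3.26, 2.58]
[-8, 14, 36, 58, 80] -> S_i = -8 + 22*i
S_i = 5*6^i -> [5, 30, 180, 1080, 6480]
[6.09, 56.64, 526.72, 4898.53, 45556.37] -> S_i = 6.09*9.30^i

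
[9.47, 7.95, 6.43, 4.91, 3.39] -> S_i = 9.47 + -1.52*i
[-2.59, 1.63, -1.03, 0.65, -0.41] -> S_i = -2.59*(-0.63)^i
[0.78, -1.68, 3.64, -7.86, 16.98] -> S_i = 0.78*(-2.16)^i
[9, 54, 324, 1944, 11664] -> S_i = 9*6^i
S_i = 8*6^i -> [8, 48, 288, 1728, 10368]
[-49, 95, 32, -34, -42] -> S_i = Random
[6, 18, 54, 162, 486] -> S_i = 6*3^i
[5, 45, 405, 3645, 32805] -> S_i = 5*9^i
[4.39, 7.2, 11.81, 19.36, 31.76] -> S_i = 4.39*1.64^i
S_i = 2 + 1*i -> [2, 3, 4, 5, 6]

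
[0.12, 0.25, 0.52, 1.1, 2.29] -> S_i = 0.12*2.09^i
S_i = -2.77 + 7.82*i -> [-2.77, 5.05, 12.87, 20.69, 28.51]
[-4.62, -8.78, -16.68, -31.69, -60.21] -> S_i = -4.62*1.90^i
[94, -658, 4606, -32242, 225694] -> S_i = 94*-7^i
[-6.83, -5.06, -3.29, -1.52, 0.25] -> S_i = -6.83 + 1.77*i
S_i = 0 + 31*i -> [0, 31, 62, 93, 124]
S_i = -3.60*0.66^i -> [-3.6, -2.38, -1.57, -1.03, -0.68]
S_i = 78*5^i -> [78, 390, 1950, 9750, 48750]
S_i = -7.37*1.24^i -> [-7.37, -9.14, -11.33, -14.05, -17.42]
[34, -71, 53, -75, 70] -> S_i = Random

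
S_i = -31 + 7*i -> [-31, -24, -17, -10, -3]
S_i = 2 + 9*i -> [2, 11, 20, 29, 38]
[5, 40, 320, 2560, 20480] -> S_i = 5*8^i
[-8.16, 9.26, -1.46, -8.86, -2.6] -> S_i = Random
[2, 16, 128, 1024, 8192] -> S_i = 2*8^i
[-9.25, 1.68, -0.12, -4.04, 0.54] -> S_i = Random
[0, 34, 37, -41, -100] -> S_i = Random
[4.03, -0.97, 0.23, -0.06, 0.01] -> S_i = 4.03*(-0.24)^i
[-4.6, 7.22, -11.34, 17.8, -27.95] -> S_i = -4.60*(-1.57)^i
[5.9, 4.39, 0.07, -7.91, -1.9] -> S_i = Random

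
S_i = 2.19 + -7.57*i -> [2.19, -5.38, -12.95, -20.52, -28.09]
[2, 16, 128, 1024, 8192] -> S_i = 2*8^i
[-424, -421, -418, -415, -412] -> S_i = -424 + 3*i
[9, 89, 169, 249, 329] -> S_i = 9 + 80*i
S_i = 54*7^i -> [54, 378, 2646, 18522, 129654]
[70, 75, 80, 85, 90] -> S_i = 70 + 5*i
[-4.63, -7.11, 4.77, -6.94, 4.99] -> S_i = Random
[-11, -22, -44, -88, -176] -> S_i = -11*2^i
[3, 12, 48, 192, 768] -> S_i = 3*4^i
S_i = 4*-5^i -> [4, -20, 100, -500, 2500]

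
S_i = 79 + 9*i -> [79, 88, 97, 106, 115]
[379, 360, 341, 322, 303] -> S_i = 379 + -19*i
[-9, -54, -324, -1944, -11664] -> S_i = -9*6^i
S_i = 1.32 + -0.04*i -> [1.32, 1.28, 1.24, 1.2, 1.16]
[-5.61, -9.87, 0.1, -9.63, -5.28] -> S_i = Random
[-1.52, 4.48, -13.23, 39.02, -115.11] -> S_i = -1.52*(-2.95)^i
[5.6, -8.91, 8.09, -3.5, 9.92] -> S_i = Random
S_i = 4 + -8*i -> [4, -4, -12, -20, -28]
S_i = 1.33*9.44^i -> [1.33, 12.56, 118.52, 1118.84, 10561.84]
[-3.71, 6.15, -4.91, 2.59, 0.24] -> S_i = Random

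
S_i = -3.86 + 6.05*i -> [-3.86, 2.19, 8.24, 14.29, 20.34]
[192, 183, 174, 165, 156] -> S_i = 192 + -9*i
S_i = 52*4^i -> [52, 208, 832, 3328, 13312]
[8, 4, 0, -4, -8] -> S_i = 8 + -4*i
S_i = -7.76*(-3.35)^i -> [-7.76, 26.0, -87.09, 291.74, -977.33]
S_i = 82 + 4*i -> [82, 86, 90, 94, 98]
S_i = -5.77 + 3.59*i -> [-5.77, -2.18, 1.41, 5.0, 8.59]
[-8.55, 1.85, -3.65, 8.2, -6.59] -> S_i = Random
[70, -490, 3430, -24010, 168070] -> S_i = 70*-7^i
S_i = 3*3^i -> [3, 9, 27, 81, 243]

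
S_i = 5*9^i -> [5, 45, 405, 3645, 32805]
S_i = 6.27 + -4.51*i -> [6.27, 1.76, -2.75, -7.26, -11.77]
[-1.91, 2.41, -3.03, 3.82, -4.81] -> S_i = -1.91*(-1.26)^i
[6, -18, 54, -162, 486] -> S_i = 6*-3^i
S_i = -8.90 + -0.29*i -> [-8.9, -9.19, -9.48, -9.77, -10.06]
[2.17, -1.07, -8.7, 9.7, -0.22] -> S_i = Random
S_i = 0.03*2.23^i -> [0.03, 0.07, 0.15, 0.33, 0.74]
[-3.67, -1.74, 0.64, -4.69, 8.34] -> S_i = Random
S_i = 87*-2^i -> [87, -174, 348, -696, 1392]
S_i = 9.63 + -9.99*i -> [9.63, -0.36, -10.35, -20.34, -30.33]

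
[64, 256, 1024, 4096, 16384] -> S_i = 64*4^i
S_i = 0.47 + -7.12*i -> [0.47, -6.65, -13.77, -20.89, -28.01]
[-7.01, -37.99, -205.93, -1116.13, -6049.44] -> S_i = -7.01*5.42^i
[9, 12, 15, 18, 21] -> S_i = 9 + 3*i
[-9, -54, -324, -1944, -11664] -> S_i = -9*6^i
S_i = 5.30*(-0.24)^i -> [5.3, -1.27, 0.31, -0.07, 0.02]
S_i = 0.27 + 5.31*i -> [0.27, 5.58, 10.89, 16.2, 21.51]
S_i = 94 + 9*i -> [94, 103, 112, 121, 130]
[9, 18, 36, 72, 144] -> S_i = 9*2^i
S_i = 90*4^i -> [90, 360, 1440, 5760, 23040]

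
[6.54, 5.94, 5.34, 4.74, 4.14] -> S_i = 6.54 + -0.60*i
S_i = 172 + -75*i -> [172, 97, 22, -53, -128]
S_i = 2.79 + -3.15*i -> [2.79, -0.36, -3.51, -6.66, -9.81]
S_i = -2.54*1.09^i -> [-2.54, -2.77, -3.02, -3.29, -3.59]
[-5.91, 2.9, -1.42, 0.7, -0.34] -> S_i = -5.91*(-0.49)^i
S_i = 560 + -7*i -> [560, 553, 546, 539, 532]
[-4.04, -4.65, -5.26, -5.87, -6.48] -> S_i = -4.04 + -0.61*i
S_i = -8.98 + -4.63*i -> [-8.98, -13.61, -18.24, -22.87, -27.5]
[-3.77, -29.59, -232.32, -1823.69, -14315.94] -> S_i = -3.77*7.85^i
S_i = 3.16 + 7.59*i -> [3.16, 10.75, 18.34, 25.93, 33.52]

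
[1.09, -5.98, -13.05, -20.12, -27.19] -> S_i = 1.09 + -7.07*i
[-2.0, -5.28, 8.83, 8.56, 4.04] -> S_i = Random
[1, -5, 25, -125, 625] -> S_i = 1*-5^i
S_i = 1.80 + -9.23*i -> [1.8, -7.43, -16.66, -25.89, -35.12]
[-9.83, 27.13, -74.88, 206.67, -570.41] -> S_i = -9.83*(-2.76)^i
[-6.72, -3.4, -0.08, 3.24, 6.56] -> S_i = -6.72 + 3.32*i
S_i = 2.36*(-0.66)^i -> [2.36, -1.56, 1.03, -0.68, 0.45]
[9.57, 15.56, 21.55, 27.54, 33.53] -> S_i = 9.57 + 5.99*i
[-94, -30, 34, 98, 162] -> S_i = -94 + 64*i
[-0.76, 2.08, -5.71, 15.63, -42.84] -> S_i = -0.76*(-2.74)^i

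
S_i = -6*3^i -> [-6, -18, -54, -162, -486]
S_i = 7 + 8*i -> [7, 15, 23, 31, 39]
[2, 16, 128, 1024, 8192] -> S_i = 2*8^i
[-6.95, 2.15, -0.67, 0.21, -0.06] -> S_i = -6.95*(-0.31)^i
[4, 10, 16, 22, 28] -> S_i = 4 + 6*i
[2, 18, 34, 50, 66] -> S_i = 2 + 16*i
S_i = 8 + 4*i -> [8, 12, 16, 20, 24]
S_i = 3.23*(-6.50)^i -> [3.23, -21.0, 136.47, -887.04, 5765.75]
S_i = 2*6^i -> [2, 12, 72, 432, 2592]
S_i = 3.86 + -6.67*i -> [3.86, -2.81, -9.48, -16.15, -22.82]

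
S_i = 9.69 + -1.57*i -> [9.69, 8.12, 6.55, 4.98, 3.41]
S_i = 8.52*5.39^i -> [8.52, 45.92, 247.52, 1334.15, 7191.09]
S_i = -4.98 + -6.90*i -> [-4.98, -11.88, -18.78, -25.68, -32.58]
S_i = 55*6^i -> [55, 330, 1980, 11880, 71280]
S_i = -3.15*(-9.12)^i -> [-3.15, 28.73, -262.0, 2389.43, -21791.64]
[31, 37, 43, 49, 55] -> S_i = 31 + 6*i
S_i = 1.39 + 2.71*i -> [1.39, 4.1, 6.81, 9.52, 12.23]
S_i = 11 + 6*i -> [11, 17, 23, 29, 35]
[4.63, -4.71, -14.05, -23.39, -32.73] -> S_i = 4.63 + -9.34*i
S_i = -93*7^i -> [-93, -651, -4557, -31899, -223293]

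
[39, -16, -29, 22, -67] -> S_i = Random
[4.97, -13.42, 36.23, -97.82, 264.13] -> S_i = 4.97*(-2.70)^i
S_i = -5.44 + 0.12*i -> [-5.44, -5.32, -5.2, -5.08, -4.96]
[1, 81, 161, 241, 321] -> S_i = 1 + 80*i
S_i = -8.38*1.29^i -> [-8.38, -10.81, -13.95, -17.99, -23.21]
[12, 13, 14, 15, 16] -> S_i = 12 + 1*i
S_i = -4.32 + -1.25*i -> [-4.32, -5.57, -6.82, -8.07, -9.32]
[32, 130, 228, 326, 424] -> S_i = 32 + 98*i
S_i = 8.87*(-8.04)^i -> [8.87, -71.31, 573.37, -4609.9, 37063.62]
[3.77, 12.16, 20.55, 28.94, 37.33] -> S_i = 3.77 + 8.39*i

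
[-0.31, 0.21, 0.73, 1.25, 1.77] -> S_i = -0.31 + 0.52*i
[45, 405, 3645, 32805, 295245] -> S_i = 45*9^i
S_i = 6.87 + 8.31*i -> [6.87, 15.18, 23.49, 31.8, 40.11]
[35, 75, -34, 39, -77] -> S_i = Random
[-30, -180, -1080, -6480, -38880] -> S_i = -30*6^i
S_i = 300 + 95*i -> [300, 395, 490, 585, 680]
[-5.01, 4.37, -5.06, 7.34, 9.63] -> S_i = Random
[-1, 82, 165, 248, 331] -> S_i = -1 + 83*i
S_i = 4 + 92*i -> [4, 96, 188, 280, 372]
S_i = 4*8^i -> [4, 32, 256, 2048, 16384]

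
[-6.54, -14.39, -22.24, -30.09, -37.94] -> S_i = -6.54 + -7.85*i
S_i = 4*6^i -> [4, 24, 144, 864, 5184]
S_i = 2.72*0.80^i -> [2.72, 2.18, 1.74, 1.39, 1.11]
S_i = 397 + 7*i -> [397, 404, 411, 418, 425]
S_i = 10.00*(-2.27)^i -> [10.0, -22.7, 51.53, -116.97, 265.52]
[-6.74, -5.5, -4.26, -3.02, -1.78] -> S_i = -6.74 + 1.24*i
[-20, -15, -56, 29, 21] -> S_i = Random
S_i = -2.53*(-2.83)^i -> [-2.53, 7.16, -20.26, 57.34, -162.28]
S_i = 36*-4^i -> [36, -144, 576, -2304, 9216]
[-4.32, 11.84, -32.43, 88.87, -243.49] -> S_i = -4.32*(-2.74)^i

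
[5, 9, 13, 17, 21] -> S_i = 5 + 4*i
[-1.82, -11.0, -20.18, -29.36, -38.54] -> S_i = -1.82 + -9.18*i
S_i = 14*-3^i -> [14, -42, 126, -378, 1134]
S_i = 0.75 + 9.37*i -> [0.75, 10.12, 19.49, 28.86, 38.23]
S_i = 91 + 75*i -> [91, 166, 241, 316, 391]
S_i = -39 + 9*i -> [-39, -30, -21, -12, -3]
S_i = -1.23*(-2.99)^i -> [-1.23, 3.68, -11.0, 32.88, -98.31]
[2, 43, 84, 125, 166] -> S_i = 2 + 41*i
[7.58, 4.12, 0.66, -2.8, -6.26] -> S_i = 7.58 + -3.46*i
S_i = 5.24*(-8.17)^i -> [5.24, -42.81, 349.76, -2857.57, 23346.38]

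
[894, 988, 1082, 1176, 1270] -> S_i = 894 + 94*i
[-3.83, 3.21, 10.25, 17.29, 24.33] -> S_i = -3.83 + 7.04*i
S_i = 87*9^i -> [87, 783, 7047, 63423, 570807]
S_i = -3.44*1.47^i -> [-3.44, -5.06, -7.43, -10.93, -16.06]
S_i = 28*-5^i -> [28, -140, 700, -3500, 17500]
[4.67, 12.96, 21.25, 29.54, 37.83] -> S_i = 4.67 + 8.29*i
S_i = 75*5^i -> [75, 375, 1875, 9375, 46875]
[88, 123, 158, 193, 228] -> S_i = 88 + 35*i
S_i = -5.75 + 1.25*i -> [-5.75, -4.5, -3.25, -2.0, -0.75]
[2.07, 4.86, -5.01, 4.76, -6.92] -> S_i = Random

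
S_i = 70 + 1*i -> [70, 71, 72, 73, 74]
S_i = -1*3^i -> [-1, -3, -9, -27, -81]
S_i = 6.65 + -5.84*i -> [6.65, 0.81, -5.03, -10.87, -16.71]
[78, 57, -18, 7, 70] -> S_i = Random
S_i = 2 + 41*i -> [2, 43, 84, 125, 166]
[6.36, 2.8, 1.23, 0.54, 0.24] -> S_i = 6.36*0.44^i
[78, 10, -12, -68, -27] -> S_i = Random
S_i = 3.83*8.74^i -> [3.83, 33.47, 292.56, 2557.01, 22348.3]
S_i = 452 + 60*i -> [452, 512, 572, 632, 692]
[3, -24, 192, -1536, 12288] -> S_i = 3*-8^i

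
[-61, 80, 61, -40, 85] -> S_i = Random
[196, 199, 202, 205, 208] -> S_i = 196 + 3*i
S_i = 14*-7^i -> [14, -98, 686, -4802, 33614]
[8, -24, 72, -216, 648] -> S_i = 8*-3^i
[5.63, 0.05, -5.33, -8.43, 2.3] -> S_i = Random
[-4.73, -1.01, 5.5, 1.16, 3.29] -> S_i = Random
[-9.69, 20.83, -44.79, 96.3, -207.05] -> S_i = -9.69*(-2.15)^i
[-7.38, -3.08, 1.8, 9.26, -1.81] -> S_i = Random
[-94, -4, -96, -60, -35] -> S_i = Random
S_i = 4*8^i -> [4, 32, 256, 2048, 16384]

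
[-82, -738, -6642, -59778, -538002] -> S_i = -82*9^i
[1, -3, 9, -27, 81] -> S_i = 1*-3^i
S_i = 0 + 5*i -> [0, 5, 10, 15, 20]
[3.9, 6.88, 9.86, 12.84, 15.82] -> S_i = 3.90 + 2.98*i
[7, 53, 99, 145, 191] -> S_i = 7 + 46*i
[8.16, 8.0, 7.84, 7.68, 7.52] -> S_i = 8.16 + -0.16*i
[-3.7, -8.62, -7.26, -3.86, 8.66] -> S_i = Random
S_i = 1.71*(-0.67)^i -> [1.71, -1.15, 0.77, -0.51, 0.34]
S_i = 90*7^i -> [90, 630, 4410, 30870, 216090]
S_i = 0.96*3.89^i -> [0.96, 3.73, 14.53, 56.51, 219.82]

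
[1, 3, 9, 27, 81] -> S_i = 1*3^i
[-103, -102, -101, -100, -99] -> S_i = -103 + 1*i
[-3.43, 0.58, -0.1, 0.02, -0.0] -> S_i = -3.43*(-0.17)^i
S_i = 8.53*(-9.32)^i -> [8.53, -79.5, 740.94, -6905.53, 64359.5]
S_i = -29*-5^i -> [-29, 145, -725, 3625, -18125]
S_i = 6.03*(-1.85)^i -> [6.03, -11.16, 20.64, -38.18, 70.63]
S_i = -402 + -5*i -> [-402, -407, -412, -417, -422]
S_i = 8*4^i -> [8, 32, 128, 512, 2048]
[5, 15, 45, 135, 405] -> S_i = 5*3^i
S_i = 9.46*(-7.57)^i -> [9.46, -71.61, 542.1, -4103.73, 31065.24]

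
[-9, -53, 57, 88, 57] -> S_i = Random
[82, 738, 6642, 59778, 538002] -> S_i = 82*9^i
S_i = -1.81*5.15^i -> [-1.81, -9.32, -48.01, -247.23, -1273.23]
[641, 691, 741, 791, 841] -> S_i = 641 + 50*i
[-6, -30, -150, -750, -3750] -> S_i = -6*5^i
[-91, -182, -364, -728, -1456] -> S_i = -91*2^i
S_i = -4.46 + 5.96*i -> [-4.46, 1.5, 7.46, 13.42, 19.38]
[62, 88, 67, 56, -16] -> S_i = Random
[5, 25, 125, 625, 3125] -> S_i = 5*5^i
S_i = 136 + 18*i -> [136, 154, 172, 190, 208]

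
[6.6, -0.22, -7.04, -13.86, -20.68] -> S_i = 6.60 + -6.82*i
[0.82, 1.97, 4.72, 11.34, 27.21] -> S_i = 0.82*2.40^i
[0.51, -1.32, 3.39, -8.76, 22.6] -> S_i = 0.51*(-2.58)^i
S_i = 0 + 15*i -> [0, 15, 30, 45, 60]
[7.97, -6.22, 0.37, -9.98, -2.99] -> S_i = Random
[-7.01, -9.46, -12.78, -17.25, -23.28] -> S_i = -7.01*1.35^i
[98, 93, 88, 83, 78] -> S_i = 98 + -5*i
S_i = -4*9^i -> [-4, -36, -324, -2916, -26244]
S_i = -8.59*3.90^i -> [-8.59, -33.5, -130.65, -509.55, -1987.25]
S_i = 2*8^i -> [2, 16, 128, 1024, 8192]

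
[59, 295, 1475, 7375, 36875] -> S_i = 59*5^i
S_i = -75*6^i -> [-75, -450, -2700, -16200, -97200]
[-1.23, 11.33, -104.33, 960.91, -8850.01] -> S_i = -1.23*(-9.21)^i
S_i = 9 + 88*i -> [9, 97, 185, 273, 361]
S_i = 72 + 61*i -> [72, 133, 194, 255, 316]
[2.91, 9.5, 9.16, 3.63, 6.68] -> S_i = Random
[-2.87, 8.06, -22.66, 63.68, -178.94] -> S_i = -2.87*(-2.81)^i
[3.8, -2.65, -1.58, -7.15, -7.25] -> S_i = Random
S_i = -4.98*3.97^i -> [-4.98, -19.77, -78.49, -311.6, -1237.06]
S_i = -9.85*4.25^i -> [-9.85, -41.86, -177.92, -756.14, -3213.6]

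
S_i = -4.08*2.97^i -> [-4.08, -12.12, -35.99, -106.89, -317.46]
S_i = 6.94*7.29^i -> [6.94, 50.59, 368.82, 2688.7, 19600.61]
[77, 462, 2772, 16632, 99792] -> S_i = 77*6^i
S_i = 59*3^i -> [59, 177, 531, 1593, 4779]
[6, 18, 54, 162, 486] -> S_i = 6*3^i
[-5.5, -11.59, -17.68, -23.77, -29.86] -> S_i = -5.50 + -6.09*i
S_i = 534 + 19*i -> [534, 553, 572, 591, 610]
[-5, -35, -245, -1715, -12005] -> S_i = -5*7^i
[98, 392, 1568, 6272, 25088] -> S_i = 98*4^i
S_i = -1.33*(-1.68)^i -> [-1.33, 2.23, -3.75, 6.31, -10.59]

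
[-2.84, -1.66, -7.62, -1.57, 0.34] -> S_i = Random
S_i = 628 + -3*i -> [628, 625, 622, 619, 616]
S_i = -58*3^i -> [-58, -174, -522, -1566, -4698]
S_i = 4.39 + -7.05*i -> [4.39, -2.66, -9.71, -16.76, -23.81]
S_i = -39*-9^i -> [-39, 351, -3159, 28431, -255879]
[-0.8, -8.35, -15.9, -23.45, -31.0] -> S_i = -0.80 + -7.55*i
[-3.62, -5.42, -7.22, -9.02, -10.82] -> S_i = -3.62 + -1.80*i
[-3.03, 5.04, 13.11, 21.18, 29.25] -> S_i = -3.03 + 8.07*i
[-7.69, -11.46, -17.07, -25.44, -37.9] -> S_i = -7.69*1.49^i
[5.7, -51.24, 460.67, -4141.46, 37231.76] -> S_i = 5.70*(-8.99)^i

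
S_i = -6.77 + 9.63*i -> [-6.77, 2.86, 12.49, 22.12, 31.75]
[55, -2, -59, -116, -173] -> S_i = 55 + -57*i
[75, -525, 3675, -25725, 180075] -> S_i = 75*-7^i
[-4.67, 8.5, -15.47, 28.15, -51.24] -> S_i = -4.67*(-1.82)^i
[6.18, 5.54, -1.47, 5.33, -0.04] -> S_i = Random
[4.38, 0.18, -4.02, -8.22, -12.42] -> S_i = 4.38 + -4.20*i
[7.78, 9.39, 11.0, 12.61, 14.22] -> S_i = 7.78 + 1.61*i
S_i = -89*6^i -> [-89, -534, -3204, -19224, -115344]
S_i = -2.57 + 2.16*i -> [-2.57, -0.41, 1.75, 3.91, 6.07]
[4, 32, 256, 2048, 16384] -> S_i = 4*8^i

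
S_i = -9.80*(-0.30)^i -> [-9.8, 2.94, -0.88, 0.26, -0.08]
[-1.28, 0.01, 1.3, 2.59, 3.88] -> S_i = -1.28 + 1.29*i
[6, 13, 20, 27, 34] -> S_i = 6 + 7*i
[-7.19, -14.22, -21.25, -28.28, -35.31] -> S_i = -7.19 + -7.03*i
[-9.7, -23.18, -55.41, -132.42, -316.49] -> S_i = -9.70*2.39^i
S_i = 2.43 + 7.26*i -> [2.43, 9.69, 16.95, 24.21, 31.47]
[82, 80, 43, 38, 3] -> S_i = Random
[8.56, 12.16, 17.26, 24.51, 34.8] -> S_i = 8.56*1.42^i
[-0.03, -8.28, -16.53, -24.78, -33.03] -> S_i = -0.03 + -8.25*i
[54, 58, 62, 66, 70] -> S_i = 54 + 4*i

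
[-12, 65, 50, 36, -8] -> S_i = Random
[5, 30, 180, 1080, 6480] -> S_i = 5*6^i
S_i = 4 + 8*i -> [4, 12, 20, 28, 36]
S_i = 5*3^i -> [5, 15, 45, 135, 405]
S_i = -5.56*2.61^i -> [-5.56, -14.51, -37.88, -98.85, -258.01]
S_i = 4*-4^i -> [4, -16, 64, -256, 1024]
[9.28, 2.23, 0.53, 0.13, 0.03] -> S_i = 9.28*0.24^i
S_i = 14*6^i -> [14, 84, 504, 3024, 18144]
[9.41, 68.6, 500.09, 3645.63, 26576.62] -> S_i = 9.41*7.29^i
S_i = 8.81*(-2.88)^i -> [8.81, -25.37, 73.07, -210.45, 606.1]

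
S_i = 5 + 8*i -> [5, 13, 21, 29, 37]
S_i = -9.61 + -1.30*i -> [-9.61, -10.91, -12.21, -13.51, -14.81]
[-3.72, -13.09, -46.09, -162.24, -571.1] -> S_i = -3.72*3.52^i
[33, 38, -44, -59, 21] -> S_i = Random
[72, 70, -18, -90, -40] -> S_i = Random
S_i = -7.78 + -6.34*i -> [-7.78, -14.12, -20.46, -26.8, -33.14]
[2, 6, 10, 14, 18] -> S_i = 2 + 4*i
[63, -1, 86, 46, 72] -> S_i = Random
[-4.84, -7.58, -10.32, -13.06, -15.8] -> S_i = -4.84 + -2.74*i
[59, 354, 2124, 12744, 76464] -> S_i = 59*6^i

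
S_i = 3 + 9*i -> [3, 12, 21, 30, 39]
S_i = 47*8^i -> [47, 376, 3008, 24064, 192512]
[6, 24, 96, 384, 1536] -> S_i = 6*4^i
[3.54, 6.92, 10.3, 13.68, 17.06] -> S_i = 3.54 + 3.38*i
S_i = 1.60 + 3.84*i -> [1.6, 5.44, 9.28, 13.12, 16.96]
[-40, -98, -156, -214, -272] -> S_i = -40 + -58*i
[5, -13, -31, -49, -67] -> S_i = 5 + -18*i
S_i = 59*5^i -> [59, 295, 1475, 7375, 36875]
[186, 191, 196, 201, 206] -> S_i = 186 + 5*i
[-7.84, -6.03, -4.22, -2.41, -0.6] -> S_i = -7.84 + 1.81*i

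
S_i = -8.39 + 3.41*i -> [-8.39, -4.98, -1.57, 1.84, 5.25]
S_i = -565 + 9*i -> [-565, -556, -547, -538, -529]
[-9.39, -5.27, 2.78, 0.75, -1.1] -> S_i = Random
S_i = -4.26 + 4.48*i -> [-4.26, 0.22, 4.7, 9.18, 13.66]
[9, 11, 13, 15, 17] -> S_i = 9 + 2*i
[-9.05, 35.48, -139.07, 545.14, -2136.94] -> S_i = -9.05*(-3.92)^i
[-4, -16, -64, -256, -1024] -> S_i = -4*4^i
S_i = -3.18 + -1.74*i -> [-3.18, -4.92, -6.66, -8.4, -10.14]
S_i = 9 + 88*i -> [9, 97, 185, 273, 361]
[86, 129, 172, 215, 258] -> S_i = 86 + 43*i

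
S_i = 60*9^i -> [60, 540, 4860, 43740, 393660]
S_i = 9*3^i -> [9, 27, 81, 243, 729]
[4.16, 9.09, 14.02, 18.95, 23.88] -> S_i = 4.16 + 4.93*i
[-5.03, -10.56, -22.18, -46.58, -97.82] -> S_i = -5.03*2.10^i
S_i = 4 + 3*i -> [4, 7, 10, 13, 16]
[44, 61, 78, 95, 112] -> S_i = 44 + 17*i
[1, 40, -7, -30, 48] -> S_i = Random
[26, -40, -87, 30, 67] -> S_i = Random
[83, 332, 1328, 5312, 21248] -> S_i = 83*4^i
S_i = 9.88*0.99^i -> [9.88, 9.78, 9.68, 9.59, 9.49]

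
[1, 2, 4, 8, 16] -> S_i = 1*2^i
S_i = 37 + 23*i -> [37, 60, 83, 106, 129]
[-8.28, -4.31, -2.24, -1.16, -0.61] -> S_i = -8.28*0.52^i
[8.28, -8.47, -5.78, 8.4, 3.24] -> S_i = Random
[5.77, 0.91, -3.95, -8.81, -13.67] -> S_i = 5.77 + -4.86*i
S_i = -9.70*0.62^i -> [-9.7, -6.01, -3.73, -2.31, -1.43]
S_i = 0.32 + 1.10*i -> [0.32, 1.42, 2.52, 3.62, 4.72]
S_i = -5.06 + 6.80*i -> [-5.06, 1.74, 8.54, 15.34, 22.14]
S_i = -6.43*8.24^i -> [-6.43, -52.98, -436.58, -3597.43, -29642.84]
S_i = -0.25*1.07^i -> [-0.25, -0.27, -0.29, -0.31, -0.33]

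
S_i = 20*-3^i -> [20, -60, 180, -540, 1620]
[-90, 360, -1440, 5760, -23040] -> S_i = -90*-4^i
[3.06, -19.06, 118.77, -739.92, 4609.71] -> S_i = 3.06*(-6.23)^i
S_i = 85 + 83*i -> [85, 168, 251, 334, 417]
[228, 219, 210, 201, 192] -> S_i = 228 + -9*i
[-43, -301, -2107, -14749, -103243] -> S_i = -43*7^i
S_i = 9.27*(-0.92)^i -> [9.27, -8.53, 7.85, -7.22, 6.64]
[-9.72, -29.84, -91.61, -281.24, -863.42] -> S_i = -9.72*3.07^i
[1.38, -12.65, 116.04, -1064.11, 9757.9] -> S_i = 1.38*(-9.17)^i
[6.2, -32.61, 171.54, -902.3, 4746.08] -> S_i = 6.20*(-5.26)^i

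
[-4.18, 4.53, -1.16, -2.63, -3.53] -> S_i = Random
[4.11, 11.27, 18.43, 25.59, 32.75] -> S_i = 4.11 + 7.16*i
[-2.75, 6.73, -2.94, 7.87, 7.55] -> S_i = Random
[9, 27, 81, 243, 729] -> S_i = 9*3^i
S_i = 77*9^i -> [77, 693, 6237, 56133, 505197]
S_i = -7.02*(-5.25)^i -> [-7.02, 36.85, -193.49, 1015.82, -5333.03]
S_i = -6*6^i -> [-6, -36, -216, -1296, -7776]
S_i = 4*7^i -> [4, 28, 196, 1372, 9604]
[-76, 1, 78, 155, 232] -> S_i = -76 + 77*i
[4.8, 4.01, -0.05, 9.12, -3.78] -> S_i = Random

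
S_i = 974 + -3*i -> [974, 971, 968, 965, 962]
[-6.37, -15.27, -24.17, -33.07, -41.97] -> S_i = -6.37 + -8.90*i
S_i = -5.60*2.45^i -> [-5.6, -13.72, -33.61, -82.35, -201.77]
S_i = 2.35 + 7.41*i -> [2.35, 9.76, 17.17, 24.58, 31.99]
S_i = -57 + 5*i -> [-57, -52, -47, -42, -37]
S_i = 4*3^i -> [4, 12, 36, 108, 324]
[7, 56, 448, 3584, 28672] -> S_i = 7*8^i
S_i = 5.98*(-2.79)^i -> [5.98, -16.68, 46.55, -129.87, 362.34]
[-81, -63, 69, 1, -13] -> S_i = Random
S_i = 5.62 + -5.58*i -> [5.62, 0.04, -5.54, -11.12, -16.7]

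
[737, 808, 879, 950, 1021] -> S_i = 737 + 71*i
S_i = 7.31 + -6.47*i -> [7.31, 0.84, -5.63, -12.1, -18.57]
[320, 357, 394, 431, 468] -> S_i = 320 + 37*i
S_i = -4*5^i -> [-4, -20, -100, -500, -2500]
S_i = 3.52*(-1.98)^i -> [3.52, -6.97, 13.8, -27.32, 54.1]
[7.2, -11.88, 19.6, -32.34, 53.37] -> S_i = 7.20*(-1.65)^i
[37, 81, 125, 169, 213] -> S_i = 37 + 44*i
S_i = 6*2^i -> [6, 12, 24, 48, 96]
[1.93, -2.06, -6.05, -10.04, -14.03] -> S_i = 1.93 + -3.99*i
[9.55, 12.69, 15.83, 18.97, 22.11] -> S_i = 9.55 + 3.14*i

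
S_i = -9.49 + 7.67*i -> [-9.49, -1.82, 5.85, 13.52, 21.19]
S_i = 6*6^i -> [6, 36, 216, 1296, 7776]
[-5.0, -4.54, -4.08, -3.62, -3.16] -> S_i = -5.00 + 0.46*i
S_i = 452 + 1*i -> [452, 453, 454, 455, 456]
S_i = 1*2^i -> [1, 2, 4, 8, 16]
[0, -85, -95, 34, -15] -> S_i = Random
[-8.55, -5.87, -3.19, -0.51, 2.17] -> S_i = -8.55 + 2.68*i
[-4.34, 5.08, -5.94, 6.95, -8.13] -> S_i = -4.34*(-1.17)^i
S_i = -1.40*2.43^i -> [-1.4, -3.4, -8.27, -20.09, -48.81]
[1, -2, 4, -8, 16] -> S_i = 1*-2^i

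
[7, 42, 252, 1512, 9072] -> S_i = 7*6^i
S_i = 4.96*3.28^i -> [4.96, 16.27, 53.36, 175.03, 574.09]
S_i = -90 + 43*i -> [-90, -47, -4, 39, 82]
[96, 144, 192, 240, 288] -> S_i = 96 + 48*i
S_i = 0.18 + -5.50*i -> [0.18, -5.32, -10.82, -16.32, -21.82]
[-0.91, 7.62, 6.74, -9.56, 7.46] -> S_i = Random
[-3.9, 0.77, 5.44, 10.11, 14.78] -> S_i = -3.90 + 4.67*i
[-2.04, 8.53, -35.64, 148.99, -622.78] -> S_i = -2.04*(-4.18)^i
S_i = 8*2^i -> [8, 16, 32, 64, 128]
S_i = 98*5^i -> [98, 490, 2450, 12250, 61250]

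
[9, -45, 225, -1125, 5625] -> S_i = 9*-5^i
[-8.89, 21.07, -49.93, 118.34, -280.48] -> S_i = -8.89*(-2.37)^i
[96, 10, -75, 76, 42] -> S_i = Random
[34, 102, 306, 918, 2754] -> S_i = 34*3^i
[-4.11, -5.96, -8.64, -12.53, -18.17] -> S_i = -4.11*1.45^i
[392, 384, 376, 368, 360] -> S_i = 392 + -8*i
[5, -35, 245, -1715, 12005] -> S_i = 5*-7^i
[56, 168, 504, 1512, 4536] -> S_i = 56*3^i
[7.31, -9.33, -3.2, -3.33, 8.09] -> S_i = Random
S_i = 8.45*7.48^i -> [8.45, 63.21, 472.78, 3536.4, 26452.28]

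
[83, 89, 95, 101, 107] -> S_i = 83 + 6*i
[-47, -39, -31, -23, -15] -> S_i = -47 + 8*i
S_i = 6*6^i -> [6, 36, 216, 1296, 7776]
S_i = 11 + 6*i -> [11, 17, 23, 29, 35]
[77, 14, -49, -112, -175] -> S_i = 77 + -63*i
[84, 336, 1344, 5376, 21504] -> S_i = 84*4^i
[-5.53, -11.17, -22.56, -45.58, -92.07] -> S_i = -5.53*2.02^i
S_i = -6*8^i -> [-6, -48, -384, -3072, -24576]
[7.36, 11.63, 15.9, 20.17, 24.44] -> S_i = 7.36 + 4.27*i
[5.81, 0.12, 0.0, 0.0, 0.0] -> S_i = 5.81*0.02^i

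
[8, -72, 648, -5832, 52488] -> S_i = 8*-9^i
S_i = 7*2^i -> [7, 14, 28, 56, 112]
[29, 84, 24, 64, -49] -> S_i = Random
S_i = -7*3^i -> [-7, -21, -63, -189, -567]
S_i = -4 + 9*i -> [-4, 5, 14, 23, 32]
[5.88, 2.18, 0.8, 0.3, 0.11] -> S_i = 5.88*0.37^i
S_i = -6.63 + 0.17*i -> [-6.63, -6.46, -6.29, -6.12, -5.95]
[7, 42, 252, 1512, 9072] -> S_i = 7*6^i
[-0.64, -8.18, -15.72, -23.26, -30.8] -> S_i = -0.64 + -7.54*i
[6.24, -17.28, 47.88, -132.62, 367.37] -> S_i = 6.24*(-2.77)^i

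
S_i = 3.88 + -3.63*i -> [3.88, 0.25, -3.38, -7.01, -10.64]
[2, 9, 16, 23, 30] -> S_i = 2 + 7*i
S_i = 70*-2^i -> [70, -140, 280, -560, 1120]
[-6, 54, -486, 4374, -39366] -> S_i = -6*-9^i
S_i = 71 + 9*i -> [71, 80, 89, 98, 107]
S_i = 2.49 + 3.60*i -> [2.49, 6.09, 9.69, 13.29, 16.89]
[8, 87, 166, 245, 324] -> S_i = 8 + 79*i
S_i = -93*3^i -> [-93, -279, -837, -2511, -7533]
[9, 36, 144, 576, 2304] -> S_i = 9*4^i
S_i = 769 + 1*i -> [769, 770, 771, 772, 773]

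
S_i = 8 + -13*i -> [8, -5, -18, -31, -44]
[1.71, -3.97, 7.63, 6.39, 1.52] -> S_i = Random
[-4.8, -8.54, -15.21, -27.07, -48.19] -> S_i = -4.80*1.78^i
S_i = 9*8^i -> [9, 72, 576, 4608, 36864]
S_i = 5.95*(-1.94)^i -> [5.95, -11.54, 22.39, -43.44, 84.28]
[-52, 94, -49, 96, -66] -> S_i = Random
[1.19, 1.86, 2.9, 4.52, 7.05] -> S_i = 1.19*1.56^i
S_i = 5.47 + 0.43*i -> [5.47, 5.9, 6.33, 6.76, 7.19]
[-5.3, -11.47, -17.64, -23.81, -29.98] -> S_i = -5.30 + -6.17*i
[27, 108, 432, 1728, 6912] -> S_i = 27*4^i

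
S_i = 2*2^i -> [2, 4, 8, 16, 32]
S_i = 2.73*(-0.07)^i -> [2.73, -0.19, 0.01, -0.0, 0.0]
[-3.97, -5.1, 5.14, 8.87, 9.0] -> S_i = Random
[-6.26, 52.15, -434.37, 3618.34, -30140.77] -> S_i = -6.26*(-8.33)^i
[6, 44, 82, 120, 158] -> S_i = 6 + 38*i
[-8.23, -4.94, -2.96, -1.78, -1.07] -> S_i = -8.23*0.60^i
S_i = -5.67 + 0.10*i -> [-5.67, -5.57, -5.47, -5.37, -5.27]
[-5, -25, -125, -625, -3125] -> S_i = -5*5^i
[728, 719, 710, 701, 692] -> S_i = 728 + -9*i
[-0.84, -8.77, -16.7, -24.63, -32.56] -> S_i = -0.84 + -7.93*i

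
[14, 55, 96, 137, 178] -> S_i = 14 + 41*i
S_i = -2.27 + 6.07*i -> [-2.27, 3.8, 9.87, 15.94, 22.01]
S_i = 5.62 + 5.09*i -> [5.62, 10.71, 15.8, 20.89, 25.98]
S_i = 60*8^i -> [60, 480, 3840, 30720, 245760]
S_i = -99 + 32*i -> [-99, -67, -35, -3, 29]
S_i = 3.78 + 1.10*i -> [3.78, 4.88, 5.98, 7.08, 8.18]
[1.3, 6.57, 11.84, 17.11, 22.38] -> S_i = 1.30 + 5.27*i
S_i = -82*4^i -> [-82, -328, -1312, -5248, -20992]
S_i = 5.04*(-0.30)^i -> [5.04, -1.51, 0.45, -0.14, 0.04]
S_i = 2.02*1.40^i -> [2.02, 2.83, 3.96, 5.54, 7.76]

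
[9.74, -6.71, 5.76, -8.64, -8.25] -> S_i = Random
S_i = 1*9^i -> [1, 9, 81, 729, 6561]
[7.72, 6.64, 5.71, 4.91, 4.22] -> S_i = 7.72*0.86^i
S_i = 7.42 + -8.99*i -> [7.42, -1.57, -10.56, -19.55, -28.54]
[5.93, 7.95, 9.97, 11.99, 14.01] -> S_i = 5.93 + 2.02*i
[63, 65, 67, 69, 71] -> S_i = 63 + 2*i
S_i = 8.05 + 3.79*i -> [8.05, 11.84, 15.63, 19.42, 23.21]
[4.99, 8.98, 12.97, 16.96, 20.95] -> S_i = 4.99 + 3.99*i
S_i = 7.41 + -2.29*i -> [7.41, 5.12, 2.83, 0.54, -1.75]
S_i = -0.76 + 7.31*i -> [-0.76, 6.55, 13.86, 21.17, 28.48]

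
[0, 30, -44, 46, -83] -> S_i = Random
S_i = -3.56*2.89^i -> [-3.56, -10.29, -29.73, -85.93, -248.34]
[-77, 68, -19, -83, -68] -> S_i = Random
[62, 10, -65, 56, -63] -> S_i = Random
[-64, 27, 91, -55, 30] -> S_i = Random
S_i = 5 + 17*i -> [5, 22, 39, 56, 73]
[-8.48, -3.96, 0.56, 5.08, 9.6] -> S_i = -8.48 + 4.52*i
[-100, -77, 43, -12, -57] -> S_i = Random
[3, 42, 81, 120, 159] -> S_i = 3 + 39*i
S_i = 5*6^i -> [5, 30, 180, 1080, 6480]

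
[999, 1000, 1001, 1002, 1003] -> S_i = 999 + 1*i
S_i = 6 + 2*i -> [6, 8, 10, 12, 14]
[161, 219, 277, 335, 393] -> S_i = 161 + 58*i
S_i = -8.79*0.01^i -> [-8.79, -0.09, -0.0, -0.0, -0.0]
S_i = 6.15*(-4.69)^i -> [6.15, -28.84, 135.28, -634.44, 2975.54]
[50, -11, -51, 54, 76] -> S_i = Random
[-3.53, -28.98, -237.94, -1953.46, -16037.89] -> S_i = -3.53*8.21^i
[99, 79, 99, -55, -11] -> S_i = Random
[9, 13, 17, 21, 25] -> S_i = 9 + 4*i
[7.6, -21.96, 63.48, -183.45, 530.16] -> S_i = 7.60*(-2.89)^i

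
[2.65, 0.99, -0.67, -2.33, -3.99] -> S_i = 2.65 + -1.66*i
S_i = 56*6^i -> [56, 336, 2016, 12096, 72576]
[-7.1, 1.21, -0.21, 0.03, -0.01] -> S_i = -7.10*(-0.17)^i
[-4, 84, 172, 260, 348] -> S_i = -4 + 88*i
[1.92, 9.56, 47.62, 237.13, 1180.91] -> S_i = 1.92*4.98^i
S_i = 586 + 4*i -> [586, 590, 594, 598, 602]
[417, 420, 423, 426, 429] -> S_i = 417 + 3*i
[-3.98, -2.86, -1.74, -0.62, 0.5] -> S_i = -3.98 + 1.12*i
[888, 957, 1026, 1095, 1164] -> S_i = 888 + 69*i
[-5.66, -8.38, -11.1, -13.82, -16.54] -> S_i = -5.66 + -2.72*i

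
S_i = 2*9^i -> [2, 18, 162, 1458, 13122]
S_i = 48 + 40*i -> [48, 88, 128, 168, 208]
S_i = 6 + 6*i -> [6, 12, 18, 24, 30]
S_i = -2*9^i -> [-2, -18, -162, -1458, -13122]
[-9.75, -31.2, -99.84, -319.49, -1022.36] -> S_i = -9.75*3.20^i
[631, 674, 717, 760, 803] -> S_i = 631 + 43*i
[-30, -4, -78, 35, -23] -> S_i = Random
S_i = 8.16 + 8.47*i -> [8.16, 16.63, 25.1, 33.57, 42.04]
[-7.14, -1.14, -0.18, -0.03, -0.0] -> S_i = -7.14*0.16^i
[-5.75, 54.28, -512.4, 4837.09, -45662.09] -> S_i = -5.75*(-9.44)^i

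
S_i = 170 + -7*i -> [170, 163, 156, 149, 142]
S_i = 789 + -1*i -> [789, 788, 787, 786, 785]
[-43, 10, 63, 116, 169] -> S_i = -43 + 53*i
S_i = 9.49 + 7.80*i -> [9.49, 17.29, 25.09, 32.89, 40.69]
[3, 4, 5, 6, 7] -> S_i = 3 + 1*i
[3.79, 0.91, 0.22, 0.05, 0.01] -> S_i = 3.79*0.24^i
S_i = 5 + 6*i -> [5, 11, 17, 23, 29]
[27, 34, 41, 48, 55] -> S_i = 27 + 7*i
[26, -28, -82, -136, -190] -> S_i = 26 + -54*i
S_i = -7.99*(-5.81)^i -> [-7.99, 46.42, -269.71, 1567.02, -9104.4]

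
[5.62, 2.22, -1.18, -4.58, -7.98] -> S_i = 5.62 + -3.40*i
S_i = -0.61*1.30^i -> [-0.61, -0.79, -1.03, -1.34, -1.74]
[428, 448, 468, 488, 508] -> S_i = 428 + 20*i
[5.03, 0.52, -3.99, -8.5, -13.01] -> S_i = 5.03 + -4.51*i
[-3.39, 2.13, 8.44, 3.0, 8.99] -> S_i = Random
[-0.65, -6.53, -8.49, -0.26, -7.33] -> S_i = Random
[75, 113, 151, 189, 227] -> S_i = 75 + 38*i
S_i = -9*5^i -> [-9, -45, -225, -1125, -5625]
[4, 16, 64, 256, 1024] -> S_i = 4*4^i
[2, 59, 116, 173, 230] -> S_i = 2 + 57*i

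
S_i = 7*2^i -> [7, 14, 28, 56, 112]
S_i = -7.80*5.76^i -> [-7.8, -44.93, -258.79, -1490.6, -8585.87]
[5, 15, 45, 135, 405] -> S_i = 5*3^i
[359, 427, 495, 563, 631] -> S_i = 359 + 68*i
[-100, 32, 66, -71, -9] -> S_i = Random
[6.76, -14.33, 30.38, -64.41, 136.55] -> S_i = 6.76*(-2.12)^i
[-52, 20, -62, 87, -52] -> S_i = Random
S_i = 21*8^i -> [21, 168, 1344, 10752, 86016]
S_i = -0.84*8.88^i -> [-0.84, -7.46, -66.24, -588.19, -5223.13]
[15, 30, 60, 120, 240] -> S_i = 15*2^i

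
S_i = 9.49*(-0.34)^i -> [9.49, -3.23, 1.1, -0.37, 0.13]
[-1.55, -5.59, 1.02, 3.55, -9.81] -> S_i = Random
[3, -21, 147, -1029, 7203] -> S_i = 3*-7^i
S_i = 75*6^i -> [75, 450, 2700, 16200, 97200]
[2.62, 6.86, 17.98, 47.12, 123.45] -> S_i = 2.62*2.62^i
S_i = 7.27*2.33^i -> [7.27, 16.94, 39.47, 91.96, 214.27]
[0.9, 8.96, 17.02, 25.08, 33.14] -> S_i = 0.90 + 8.06*i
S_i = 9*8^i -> [9, 72, 576, 4608, 36864]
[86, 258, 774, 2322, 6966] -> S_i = 86*3^i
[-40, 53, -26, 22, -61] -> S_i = Random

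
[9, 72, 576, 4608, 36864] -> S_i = 9*8^i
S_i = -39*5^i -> [-39, -195, -975, -4875, -24375]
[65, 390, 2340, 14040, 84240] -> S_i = 65*6^i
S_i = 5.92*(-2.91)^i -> [5.92, -17.23, 50.13, -145.88, 424.52]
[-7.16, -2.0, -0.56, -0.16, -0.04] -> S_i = -7.16*0.28^i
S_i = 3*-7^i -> [3, -21, 147, -1029, 7203]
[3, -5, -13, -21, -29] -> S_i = 3 + -8*i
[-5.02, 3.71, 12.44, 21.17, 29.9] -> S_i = -5.02 + 8.73*i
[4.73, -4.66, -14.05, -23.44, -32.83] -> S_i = 4.73 + -9.39*i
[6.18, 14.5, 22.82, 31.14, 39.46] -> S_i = 6.18 + 8.32*i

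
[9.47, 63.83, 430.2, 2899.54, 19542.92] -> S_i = 9.47*6.74^i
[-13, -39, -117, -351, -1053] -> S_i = -13*3^i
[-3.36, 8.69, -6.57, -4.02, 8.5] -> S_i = Random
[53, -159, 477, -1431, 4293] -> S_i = 53*-3^i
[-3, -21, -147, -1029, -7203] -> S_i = -3*7^i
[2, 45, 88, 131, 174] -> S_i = 2 + 43*i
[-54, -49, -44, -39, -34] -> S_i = -54 + 5*i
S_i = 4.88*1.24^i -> [4.88, 6.05, 7.5, 9.3, 11.54]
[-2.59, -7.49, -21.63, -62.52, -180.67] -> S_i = -2.59*2.89^i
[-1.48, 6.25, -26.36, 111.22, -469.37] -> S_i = -1.48*(-4.22)^i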